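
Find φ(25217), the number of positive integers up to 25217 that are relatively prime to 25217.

Factor: 25217 = 151 · 167.
φ(25217) = (151−1) · (167−1) = 150 · 166 = 24900.

24900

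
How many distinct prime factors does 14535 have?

14535 = 3^2 · 1615
1615 = 5 · 323
323 = 17 · 19
14535 = 3^2 · 5 · 17 · 19, which has 4 distinct prime factors.

4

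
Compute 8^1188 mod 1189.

8^1 ≡ 8 (mod 1189)
8^2 ≡ 8^2 = 64 ≡ 64 (mod 1189)
8^4 ≡ 64^2 = 4096 ≡ 529 (mod 1189)
8^8 ≡ 529^2 = 279841 ≡ 426 (mod 1189)
8^16 ≡ 426^2 = 181476 ≡ 748 (mod 1189)
8^32 ≡ 748^2 = 559504 ≡ 674 (mod 1189)
8^64 ≡ 674^2 = 454276 ≡ 78 (mod 1189)
8^128 ≡ 78^2 = 6084 ≡ 139 (mod 1189)
8^256 ≡ 139^2 = 19321 ≡ 297 (mod 1189)
8^512 ≡ 297^2 = 88209 ≡ 223 (mod 1189)
8^1024 ≡ 223^2 = 49729 ≡ 980 (mod 1189)
1188 = 1024 + 128 + 32 + 4 in binary powers of 2.
So 8^1188 ≡ 980 · 139 · 674 · 529 ≡ 836 (mod 1189).
Since 836 ≠ 1, base 8 is a Fermat witness: 1189 is composite.

836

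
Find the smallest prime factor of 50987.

50987 is odd.
Digit sum 29, not divisible by 3.
Ends in 7: not divisible by 5.
7: 50987 = 7·7283 + 6
11: 50987 = 11·4635 + 2
13: 50987 = 13·3922 + 1
17: 50987 = 17·2999 + 4
19: 50987 = 19·2683 + 10
23: 50987 = 23·2216 + 19
29: 50987 = 29·1758 + 5
31: 50987 = 31·1644 + 23
37: 50987 = 37·1378 + 1
41: 50987 = 41·1243 + 24
43: 50987 = 43·1185 + 32
47: 50987 = 47·1084 + 39
53: 50987 = 53·962 + 1
59: 50987 = 59·864 + 11
61: 50987 = 61·835 + 52
67: 50987 = 67·761

67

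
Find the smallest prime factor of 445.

445 is odd.
Digit sum 13, not divisible by 3.
Ends in 5: divisible by 5.

5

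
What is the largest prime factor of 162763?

162763 = 37 · 4399
4399 = 53 · 83
83 is prime.
So 162763 = 37 · 53 · 83; the largest prime factor is 83.

83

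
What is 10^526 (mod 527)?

10^1 ≡ 10 (mod 527)
10^2 ≡ 10^2 = 100 ≡ 100 (mod 527)
10^4 ≡ 100^2 = 10000 ≡ 514 (mod 527)
10^8 ≡ 514^2 = 264196 ≡ 169 (mod 527)
10^16 ≡ 169^2 = 28561 ≡ 103 (mod 527)
10^32 ≡ 103^2 = 10609 ≡ 69 (mod 527)
10^64 ≡ 69^2 = 4761 ≡ 18 (mod 527)
10^128 ≡ 18^2 = 324 ≡ 324 (mod 527)
10^256 ≡ 324^2 = 104976 ≡ 103 (mod 527)
10^512 ≡ 103^2 = 10609 ≡ 69 (mod 527)
526 = 512 + 8 + 4 + 2 in binary powers of 2.
So 10^526 ≡ 69 · 169 · 514 · 100 ≡ 382 (mod 527).
Since 382 ≠ 1, base 10 is a Fermat witness: 527 is composite.

382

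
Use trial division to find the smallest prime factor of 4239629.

53

4239629 is odd.
Digit sum 35, not divisible by 3.
Ends in 9: not divisible by 5.
7: 4239629 = 7·605661 + 2
11: 4239629 = 11·385420 + 9
13: 4239629 = 13·326125 + 4
17: 4239629 = 17·249389 + 16
19: 4239629 = 19·223138 + 7
23: 4239629 = 23·184331 + 16
29: 4239629 = 29·146194 + 3
31: 4239629 = 31·136762 + 7
37: 4239629 = 37·114584 + 21
41: 4239629 = 41·103405 + 24
43: 4239629 = 43·98596 + 1
47: 4239629 = 47·90204 + 41
53: 4239629 = 53·79993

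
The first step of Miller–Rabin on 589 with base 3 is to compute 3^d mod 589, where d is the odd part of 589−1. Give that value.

589 − 1 = 588 = 2^2 · 147, so d = 147.
3^1 ≡ 3 (mod 589)
3^2 ≡ 3^2 = 9 ≡ 9 (mod 589)
3^4 ≡ 9^2 = 81 ≡ 81 (mod 589)
3^8 ≡ 81^2 = 6561 ≡ 82 (mod 589)
3^16 ≡ 82^2 = 6724 ≡ 245 (mod 589)
3^32 ≡ 245^2 = 60025 ≡ 536 (mod 589)
3^64 ≡ 536^2 = 287296 ≡ 453 (mod 589)
3^128 ≡ 453^2 = 205209 ≡ 237 (mod 589)
147 = 128 + 16 + 2 + 1 in binary powers of 2.
So 3^147 ≡ 237 · 245 · 9 · 3 ≡ 426 (mod 589).
Squaring chain: 426 → 64; never reaches −1, so base 3 is a Miller–Rabin witness that 589 is composite.

426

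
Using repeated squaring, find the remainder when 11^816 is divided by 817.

666

11^1 ≡ 11 (mod 817)
11^2 ≡ 11^2 = 121 ≡ 121 (mod 817)
11^4 ≡ 121^2 = 14641 ≡ 752 (mod 817)
11^8 ≡ 752^2 = 565504 ≡ 140 (mod 817)
11^16 ≡ 140^2 = 19600 ≡ 809 (mod 817)
11^32 ≡ 809^2 = 654481 ≡ 64 (mod 817)
11^64 ≡ 64^2 = 4096 ≡ 11 (mod 817)
11^128 ≡ 11^2 = 121 ≡ 121 (mod 817)
11^256 ≡ 121^2 = 14641 ≡ 752 (mod 817)
11^512 ≡ 752^2 = 565504 ≡ 140 (mod 817)
816 = 512 + 256 + 32 + 16 in binary powers of 2.
So 11^816 ≡ 140 · 752 · 64 · 809 ≡ 666 (mod 817).
Since 666 ≠ 1, base 11 is a Fermat witness: 817 is composite.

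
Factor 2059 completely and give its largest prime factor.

2059 = 29 · 71
71 is prime.
So 2059 = 29 · 71; the largest prime factor is 71.

71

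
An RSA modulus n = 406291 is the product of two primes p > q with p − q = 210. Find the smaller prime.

541

Since p = q + 210, we have 406291 = q(q + 210), so q² + 210q − 406291 = 0.
Discriminant: 210² + 4·406291 = 44100 + 1625164 = 1669264; √1669264 = 1292.
q = (−210 + 1292)/2 = 541, and p = q + 210 = 751.
Check: 541 · 751 = 406291.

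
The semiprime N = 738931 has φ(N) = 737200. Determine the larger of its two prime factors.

φ(n) = (p−1)(q−1) = n − (p+q) + 1, so p + q = 738931 − 737200 + 1 = 1732.
p and q are the roots of t² − 1732t + 738931 = 0.
Discriminant: 1732² − 4·738931 = 2999824 − 2955724 = 44100; √44100 = 210.
q = (1732 − 210)/2 = 761, p = (1732 + 210)/2 = 971.
Check: 761 · 971 = 738931.

971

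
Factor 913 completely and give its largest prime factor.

913 = 11 · 83
83 is prime.
So 913 = 11 · 83; the largest prime factor is 83.

83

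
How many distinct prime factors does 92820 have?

92820 = 2^2 · 23205
23205 = 3 · 7735
7735 = 5 · 1547
1547 = 7 · 221
221 = 13 · 17
92820 = 2^2 · 3 · 5 · 7 · 13 · 17, which has 6 distinct prime factors.

6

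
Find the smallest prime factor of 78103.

83

78103 is odd.
Digit sum 19, not divisible by 3.
Ends in 3: not divisible by 5.
7: 78103 = 7·11157 + 4
11: 78103 = 11·7100 + 3
13: 78103 = 13·6007 + 12
17: 78103 = 17·4594 + 5
19: 78103 = 19·4110 + 13
23: 78103 = 23·3395 + 18
29: 78103 = 29·2693 + 6
31: 78103 = 31·2519 + 14
37: 78103 = 37·2110 + 33
41: 78103 = 41·1904 + 39
43: 78103 = 43·1816 + 15
47: 78103 = 47·1661 + 36
53: 78103 = 53·1473 + 34
59: 78103 = 59·1323 + 46
61: 78103 = 61·1280 + 23
67: 78103 = 67·1165 + 48
71: 78103 = 71·1100 + 3
73: 78103 = 73·1069 + 66
79: 78103 = 79·988 + 51
83: 78103 = 83·941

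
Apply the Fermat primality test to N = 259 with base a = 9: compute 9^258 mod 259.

232

9^1 ≡ 9 (mod 259)
9^2 ≡ 9^2 = 81 ≡ 81 (mod 259)
9^4 ≡ 81^2 = 6561 ≡ 86 (mod 259)
9^8 ≡ 86^2 = 7396 ≡ 144 (mod 259)
9^16 ≡ 144^2 = 20736 ≡ 16 (mod 259)
9^32 ≡ 16^2 = 256 ≡ 256 (mod 259)
9^64 ≡ 256^2 = 65536 ≡ 9 (mod 259)
9^128 ≡ 9^2 = 81 ≡ 81 (mod 259)
9^256 ≡ 81^2 = 6561 ≡ 86 (mod 259)
258 = 256 + 2 in binary powers of 2.
So 9^258 ≡ 86 · 81 ≡ 232 (mod 259).
Since 232 ≠ 1, base 9 is a Fermat witness: 259 is composite.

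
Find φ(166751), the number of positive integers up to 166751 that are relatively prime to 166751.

151200

Factor: 166751 = 13 · 101 · 127.
φ(166751) = (13−1) · (101−1) · (127−1) = 12 · 100 · 126 = 151200.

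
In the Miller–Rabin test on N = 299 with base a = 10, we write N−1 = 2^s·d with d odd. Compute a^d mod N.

299 − 1 = 298 = 2^1 · 149, so d = 149.
10^1 ≡ 10 (mod 299)
10^2 ≡ 10^2 = 100 ≡ 100 (mod 299)
10^4 ≡ 100^2 = 10000 ≡ 133 (mod 299)
10^8 ≡ 133^2 = 17689 ≡ 48 (mod 299)
10^16 ≡ 48^2 = 2304 ≡ 211 (mod 299)
10^32 ≡ 211^2 = 44521 ≡ 269 (mod 299)
10^64 ≡ 269^2 = 72361 ≡ 3 (mod 299)
10^128 ≡ 3^2 = 9 ≡ 9 (mod 299)
149 = 128 + 16 + 4 + 1 in binary powers of 2.
So 10^149 ≡ 9 · 211 · 133 · 10 ≡ 17 (mod 299).
Squaring chain: 17; never reaches −1, so base 10 is a Miller–Rabin witness that 299 is composite.

17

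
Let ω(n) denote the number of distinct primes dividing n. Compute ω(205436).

5

205436 = 2^2 · 51359
51359 = 7 · 7337
7337 = 11 · 667
667 = 23 · 29
205436 = 2^2 · 7 · 11 · 23 · 29, which has 5 distinct prime factors.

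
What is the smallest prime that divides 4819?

61

4819 is odd.
Digit sum 22, not divisible by 3.
Ends in 9: not divisible by 5.
7: 4819 = 7·688 + 3
11: 4819 = 11·438 + 1
13: 4819 = 13·370 + 9
17: 4819 = 17·283 + 8
19: 4819 = 19·253 + 12
23: 4819 = 23·209 + 12
29: 4819 = 29·166 + 5
31: 4819 = 31·155 + 14
37: 4819 = 37·130 + 9
41: 4819 = 41·117 + 22
43: 4819 = 43·112 + 3
47: 4819 = 47·102 + 25
53: 4819 = 53·90 + 49
59: 4819 = 59·81 + 40
61: 4819 = 61·79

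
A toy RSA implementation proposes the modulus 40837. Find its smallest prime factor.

40837 is odd.
Digit sum 22, not divisible by 3.
Ends in 7: not divisible by 5.
7: 40837 = 7·5833 + 6
11: 40837 = 11·3712 + 5
13: 40837 = 13·3141 + 4
17: 40837 = 17·2402 + 3
19: 40837 = 19·2149 + 6
23: 40837 = 23·1775 + 12
29: 40837 = 29·1408 + 5
31: 40837 = 31·1317 + 10
37: 40837 = 37·1103 + 26
41: 40837 = 41·996 + 1
43: 40837 = 43·949 + 30
47: 40837 = 47·868 + 41
53: 40837 = 53·770 + 27
59: 40837 = 59·692 + 9
61: 40837 = 61·669 + 28
67: 40837 = 67·609 + 34
71: 40837 = 71·575 + 12
73: 40837 = 73·559 + 30
79: 40837 = 79·516 + 73
83: 40837 = 83·492 + 1
89: 40837 = 89·458 + 75
97: 40837 = 97·421

97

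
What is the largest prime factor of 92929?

73

92929 = 19 · 4891
4891 = 67 · 73
73 is prime.
So 92929 = 19 · 67 · 73; the largest prime factor is 73.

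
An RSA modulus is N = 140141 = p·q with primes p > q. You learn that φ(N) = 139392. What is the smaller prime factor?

353

φ(n) = (p−1)(q−1) = n − (p+q) + 1, so p + q = 140141 − 139392 + 1 = 750.
p and q are the roots of t² − 750t + 140141 = 0.
Discriminant: 750² − 4·140141 = 562500 − 560564 = 1936; √1936 = 44.
q = (750 − 44)/2 = 353, p = (750 + 44)/2 = 397.
Check: 353 · 397 = 140141.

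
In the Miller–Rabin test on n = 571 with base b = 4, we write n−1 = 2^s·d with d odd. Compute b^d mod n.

1

571 − 1 = 570 = 2^1 · 285, so d = 285.
4^1 ≡ 4 (mod 571)
4^2 ≡ 4^2 = 16 ≡ 16 (mod 571)
4^4 ≡ 16^2 = 256 ≡ 256 (mod 571)
4^8 ≡ 256^2 = 65536 ≡ 442 (mod 571)
4^16 ≡ 442^2 = 195364 ≡ 82 (mod 571)
4^32 ≡ 82^2 = 6724 ≡ 443 (mod 571)
4^64 ≡ 443^2 = 196249 ≡ 396 (mod 571)
4^128 ≡ 396^2 = 156816 ≡ 362 (mod 571)
4^256 ≡ 362^2 = 131044 ≡ 285 (mod 571)
285 = 256 + 16 + 8 + 4 + 1 in binary powers of 2.
So 4^285 ≡ 285 · 82 · 442 · 256 · 4 ≡ 1 (mod 571).
Since 4^d ≡ 1 (mod 571), base 4 does not prove 571 composite.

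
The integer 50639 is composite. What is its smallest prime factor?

79

50639 is odd.
Digit sum 23, not divisible by 3.
Ends in 9: not divisible by 5.
7: 50639 = 7·7234 + 1
11: 50639 = 11·4603 + 6
13: 50639 = 13·3895 + 4
17: 50639 = 17·2978 + 13
19: 50639 = 19·2665 + 4
23: 50639 = 23·2201 + 16
29: 50639 = 29·1746 + 5
31: 50639 = 31·1633 + 16
37: 50639 = 37·1368 + 23
41: 50639 = 41·1235 + 4
43: 50639 = 43·1177 + 28
47: 50639 = 47·1077 + 20
53: 50639 = 53·955 + 24
59: 50639 = 59·858 + 17
61: 50639 = 61·830 + 9
67: 50639 = 67·755 + 54
71: 50639 = 71·713 + 16
73: 50639 = 73·693 + 50
79: 50639 = 79·641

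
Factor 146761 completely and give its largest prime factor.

146761 = 17 · 8633
8633 = 89 · 97
97 is prime.
So 146761 = 17 · 89 · 97; the largest prime factor is 97.

97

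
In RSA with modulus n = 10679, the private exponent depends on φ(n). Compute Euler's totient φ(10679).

10440

Factor: 10679 = 59 · 181.
φ(10679) = (59−1) · (181−1) = 58 · 180 = 10440.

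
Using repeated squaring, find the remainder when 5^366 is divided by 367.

5^1 ≡ 5 (mod 367)
5^2 ≡ 5^2 = 25 ≡ 25 (mod 367)
5^4 ≡ 25^2 = 625 ≡ 258 (mod 367)
5^8 ≡ 258^2 = 66564 ≡ 137 (mod 367)
5^16 ≡ 137^2 = 18769 ≡ 52 (mod 367)
5^32 ≡ 52^2 = 2704 ≡ 135 (mod 367)
5^64 ≡ 135^2 = 18225 ≡ 242 (mod 367)
5^128 ≡ 242^2 = 58564 ≡ 211 (mod 367)
5^256 ≡ 211^2 = 44521 ≡ 114 (mod 367)
366 = 256 + 64 + 32 + 8 + 4 + 2 in binary powers of 2.
So 5^366 ≡ 114 · 242 · 135 · 137 · 258 · 25 ≡ 1 (mod 367).
Since the result is 1, base 5 gives no evidence that 367 is composite.

1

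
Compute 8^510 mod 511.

1

8^1 ≡ 8 (mod 511)
8^2 ≡ 8^2 = 64 ≡ 64 (mod 511)
8^4 ≡ 64^2 = 4096 ≡ 8 (mod 511)
8^8 ≡ 8^2 = 64 ≡ 64 (mod 511)
8^16 ≡ 64^2 = 4096 ≡ 8 (mod 511)
8^32 ≡ 8^2 = 64 ≡ 64 (mod 511)
8^64 ≡ 64^2 = 4096 ≡ 8 (mod 511)
8^128 ≡ 8^2 = 64 ≡ 64 (mod 511)
8^256 ≡ 64^2 = 4096 ≡ 8 (mod 511)
510 = 256 + 128 + 64 + 32 + 16 + 8 + 4 + 2 in binary powers of 2.
So 8^510 ≡ 8 · 64 · 8 · 64 · 8 · 64 · 8 · 64 ≡ 1 (mod 511).
Since the result is 1, base 8 gives no evidence that 511 is composite.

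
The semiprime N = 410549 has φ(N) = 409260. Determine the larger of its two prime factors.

φ(n) = (p−1)(q−1) = n − (p+q) + 1, so p + q = 410549 − 409260 + 1 = 1290.
p and q are the roots of t² − 1290t + 410549 = 0.
Discriminant: 1290² − 4·410549 = 1664100 − 1642196 = 21904; √21904 = 148.
q = (1290 − 148)/2 = 571, p = (1290 + 148)/2 = 719.
Check: 571 · 719 = 410549.

719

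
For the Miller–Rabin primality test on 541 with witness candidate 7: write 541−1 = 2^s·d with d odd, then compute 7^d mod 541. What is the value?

540

541 − 1 = 540 = 2^2 · 135, so d = 135.
7^1 ≡ 7 (mod 541)
7^2 ≡ 7^2 = 49 ≡ 49 (mod 541)
7^4 ≡ 49^2 = 2401 ≡ 237 (mod 541)
7^8 ≡ 237^2 = 56169 ≡ 446 (mod 541)
7^16 ≡ 446^2 = 198916 ≡ 369 (mod 541)
7^32 ≡ 369^2 = 136161 ≡ 370 (mod 541)
7^64 ≡ 370^2 = 136900 ≡ 27 (mod 541)
7^128 ≡ 27^2 = 729 ≡ 188 (mod 541)
135 = 128 + 4 + 2 + 1 in binary powers of 2.
So 7^135 ≡ 188 · 237 · 49 · 7 ≡ 540 (mod 541).
Since 7^d ≡ 540 (mod 541), base 7 does not prove 541 composite.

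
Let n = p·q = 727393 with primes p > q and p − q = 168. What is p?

Since p = q + 168, we have 727393 = q(q + 168), so q² + 168q − 727393 = 0.
Discriminant: 168² + 4·727393 = 28224 + 2909572 = 2937796; √2937796 = 1714.
q = (−168 + 1714)/2 = 773, and p = q + 168 = 941.
Check: 773 · 941 = 727393.

941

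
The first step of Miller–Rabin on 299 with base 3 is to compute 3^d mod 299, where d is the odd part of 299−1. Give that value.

269

299 − 1 = 298 = 2^1 · 149, so d = 149.
3^1 ≡ 3 (mod 299)
3^2 ≡ 3^2 = 9 ≡ 9 (mod 299)
3^4 ≡ 9^2 = 81 ≡ 81 (mod 299)
3^8 ≡ 81^2 = 6561 ≡ 282 (mod 299)
3^16 ≡ 282^2 = 79524 ≡ 289 (mod 299)
3^32 ≡ 289^2 = 83521 ≡ 100 (mod 299)
3^64 ≡ 100^2 = 10000 ≡ 133 (mod 299)
3^128 ≡ 133^2 = 17689 ≡ 48 (mod 299)
149 = 128 + 16 + 4 + 1 in binary powers of 2.
So 3^149 ≡ 48 · 289 · 81 · 3 ≡ 269 (mod 299).
Squaring chain: 269; never reaches −1, so base 3 is a Miller–Rabin witness that 299 is composite.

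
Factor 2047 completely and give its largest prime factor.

89

2047 = 23 · 89
89 is prime.
So 2047 = 23 · 89; the largest prime factor is 89.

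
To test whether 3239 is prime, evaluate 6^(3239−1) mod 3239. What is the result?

705

6^1 ≡ 6 (mod 3239)
6^2 ≡ 6^2 = 36 ≡ 36 (mod 3239)
6^4 ≡ 36^2 = 1296 ≡ 1296 (mod 3239)
6^8 ≡ 1296^2 = 1679616 ≡ 1814 (mod 3239)
6^16 ≡ 1814^2 = 3290596 ≡ 3011 (mod 3239)
6^32 ≡ 3011^2 = 9066121 ≡ 160 (mod 3239)
6^64 ≡ 160^2 = 25600 ≡ 2927 (mod 3239)
6^128 ≡ 2927^2 = 8567329 ≡ 174 (mod 3239)
6^256 ≡ 174^2 = 30276 ≡ 1125 (mod 3239)
6^512 ≡ 1125^2 = 1265625 ≡ 2415 (mod 3239)
6^1024 ≡ 2415^2 = 5832225 ≡ 2025 (mod 3239)
6^2048 ≡ 2025^2 = 4100625 ≡ 51 (mod 3239)
3238 = 2048 + 1024 + 128 + 32 + 4 + 2 in binary powers of 2.
So 6^3238 ≡ 51 · 2025 · 174 · 160 · 1296 · 36 ≡ 705 (mod 3239).
Since 705 ≠ 1, base 6 is a Fermat witness: 3239 is composite.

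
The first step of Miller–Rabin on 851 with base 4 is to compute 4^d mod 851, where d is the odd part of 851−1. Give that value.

851 − 1 = 850 = 2^1 · 425, so d = 425.
4^1 ≡ 4 (mod 851)
4^2 ≡ 4^2 = 16 ≡ 16 (mod 851)
4^4 ≡ 16^2 = 256 ≡ 256 (mod 851)
4^8 ≡ 256^2 = 65536 ≡ 9 (mod 851)
4^16 ≡ 9^2 = 81 ≡ 81 (mod 851)
4^32 ≡ 81^2 = 6561 ≡ 604 (mod 851)
4^64 ≡ 604^2 = 364816 ≡ 588 (mod 851)
4^128 ≡ 588^2 = 345744 ≡ 238 (mod 851)
4^256 ≡ 238^2 = 56644 ≡ 478 (mod 851)
425 = 256 + 128 + 32 + 8 + 1 in binary powers of 2.
So 4^425 ≡ 478 · 238 · 604 · 9 · 4 ≡ 169 (mod 851).
Squaring chain: 169; never reaches −1, so base 4 is a Miller–Rabin witness that 851 is composite.

169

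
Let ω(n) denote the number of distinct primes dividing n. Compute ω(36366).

5

36366 = 2 · 18183
18183 = 3 · 6061
6061 = 11 · 551
551 = 19 · 29
36366 = 2 · 3 · 11 · 19 · 29, which has 5 distinct prime factors.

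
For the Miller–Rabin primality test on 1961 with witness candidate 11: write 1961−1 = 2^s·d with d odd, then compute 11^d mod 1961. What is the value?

1544

1961 − 1 = 1960 = 2^3 · 245, so d = 245.
11^1 ≡ 11 (mod 1961)
11^2 ≡ 11^2 = 121 ≡ 121 (mod 1961)
11^4 ≡ 121^2 = 14641 ≡ 914 (mod 1961)
11^8 ≡ 914^2 = 835396 ≡ 10 (mod 1961)
11^16 ≡ 10^2 = 100 ≡ 100 (mod 1961)
11^32 ≡ 100^2 = 10000 ≡ 195 (mod 1961)
11^64 ≡ 195^2 = 38025 ≡ 766 (mod 1961)
11^128 ≡ 766^2 = 586756 ≡ 417 (mod 1961)
245 = 128 + 64 + 32 + 16 + 4 + 1 in binary powers of 2.
So 11^245 ≡ 417 · 766 · 195 · 100 · 914 · 11 ≡ 1544 (mod 1961).
Squaring chain: 1544 → 1321 → 1712; never reaches −1, so base 11 is a Miller–Rabin witness that 1961 is composite.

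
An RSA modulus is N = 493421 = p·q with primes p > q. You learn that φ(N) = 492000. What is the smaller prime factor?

601

φ(n) = (p−1)(q−1) = n − (p+q) + 1, so p + q = 493421 − 492000 + 1 = 1422.
p and q are the roots of t² − 1422t + 493421 = 0.
Discriminant: 1422² − 4·493421 = 2022084 − 1973684 = 48400; √48400 = 220.
q = (1422 − 220)/2 = 601, p = (1422 + 220)/2 = 821.
Check: 601 · 821 = 493421.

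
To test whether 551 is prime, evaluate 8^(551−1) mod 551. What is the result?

8^1 ≡ 8 (mod 551)
8^2 ≡ 8^2 = 64 ≡ 64 (mod 551)
8^4 ≡ 64^2 = 4096 ≡ 239 (mod 551)
8^8 ≡ 239^2 = 57121 ≡ 368 (mod 551)
8^16 ≡ 368^2 = 135424 ≡ 429 (mod 551)
8^32 ≡ 429^2 = 184041 ≡ 7 (mod 551)
8^64 ≡ 7^2 = 49 ≡ 49 (mod 551)
8^128 ≡ 49^2 = 2401 ≡ 197 (mod 551)
8^256 ≡ 197^2 = 38809 ≡ 239 (mod 551)
8^512 ≡ 239^2 = 57121 ≡ 368 (mod 551)
550 = 512 + 32 + 4 + 2 in binary powers of 2.
So 8^550 ≡ 368 · 7 · 239 · 64 ≡ 486 (mod 551).
Since 486 ≠ 1, base 8 is a Fermat witness: 551 is composite.

486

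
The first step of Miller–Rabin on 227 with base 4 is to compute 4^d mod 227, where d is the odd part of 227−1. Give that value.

1

227 − 1 = 226 = 2^1 · 113, so d = 113.
4^1 ≡ 4 (mod 227)
4^2 ≡ 4^2 = 16 ≡ 16 (mod 227)
4^4 ≡ 16^2 = 256 ≡ 29 (mod 227)
4^8 ≡ 29^2 = 841 ≡ 160 (mod 227)
4^16 ≡ 160^2 = 25600 ≡ 176 (mod 227)
4^32 ≡ 176^2 = 30976 ≡ 104 (mod 227)
4^64 ≡ 104^2 = 10816 ≡ 147 (mod 227)
113 = 64 + 32 + 16 + 1 in binary powers of 2.
So 4^113 ≡ 147 · 104 · 176 · 4 ≡ 1 (mod 227).
Since 4^d ≡ 1 (mod 227), base 4 does not prove 227 composite.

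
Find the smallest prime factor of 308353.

43

308353 is odd.
Digit sum 22, not divisible by 3.
Ends in 3: not divisible by 5.
7: 308353 = 7·44050 + 3
11: 308353 = 11·28032 + 1
13: 308353 = 13·23719 + 6
17: 308353 = 17·18138 + 7
19: 308353 = 19·16229 + 2
23: 308353 = 23·13406 + 15
29: 308353 = 29·10632 + 25
31: 308353 = 31·9946 + 27
37: 308353 = 37·8333 + 32
41: 308353 = 41·7520 + 33
43: 308353 = 43·7171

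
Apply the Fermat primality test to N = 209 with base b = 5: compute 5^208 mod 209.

5^1 ≡ 5 (mod 209)
5^2 ≡ 5^2 = 25 ≡ 25 (mod 209)
5^4 ≡ 25^2 = 625 ≡ 207 (mod 209)
5^8 ≡ 207^2 = 42849 ≡ 4 (mod 209)
5^16 ≡ 4^2 = 16 ≡ 16 (mod 209)
5^32 ≡ 16^2 = 256 ≡ 47 (mod 209)
5^64 ≡ 47^2 = 2209 ≡ 119 (mod 209)
5^128 ≡ 119^2 = 14161 ≡ 158 (mod 209)
208 = 128 + 64 + 16 in binary powers of 2.
So 5^208 ≡ 158 · 119 · 16 ≡ 81 (mod 209).
Since 81 ≠ 1, base 5 is a Fermat witness: 209 is composite.

81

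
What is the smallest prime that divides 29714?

29714 is even: 2 divides it.

2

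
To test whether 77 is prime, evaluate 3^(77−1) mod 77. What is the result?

3^1 ≡ 3 (mod 77)
3^2 ≡ 3^2 = 9 ≡ 9 (mod 77)
3^4 ≡ 9^2 = 81 ≡ 4 (mod 77)
3^8 ≡ 4^2 = 16 ≡ 16 (mod 77)
3^16 ≡ 16^2 = 256 ≡ 25 (mod 77)
3^32 ≡ 25^2 = 625 ≡ 9 (mod 77)
3^64 ≡ 9^2 = 81 ≡ 4 (mod 77)
76 = 64 + 8 + 4 in binary powers of 2.
So 3^76 ≡ 4 · 16 · 4 ≡ 25 (mod 77).
Since 25 ≠ 1, base 3 is a Fermat witness: 77 is composite.

25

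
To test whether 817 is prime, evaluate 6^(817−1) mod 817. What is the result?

6^1 ≡ 6 (mod 817)
6^2 ≡ 6^2 = 36 ≡ 36 (mod 817)
6^4 ≡ 36^2 = 1296 ≡ 479 (mod 817)
6^8 ≡ 479^2 = 229441 ≡ 681 (mod 817)
6^16 ≡ 681^2 = 463761 ≡ 522 (mod 817)
6^32 ≡ 522^2 = 272484 ≡ 423 (mod 817)
6^64 ≡ 423^2 = 178929 ≡ 6 (mod 817)
6^128 ≡ 6^2 = 36 ≡ 36 (mod 817)
6^256 ≡ 36^2 = 1296 ≡ 479 (mod 817)
6^512 ≡ 479^2 = 229441 ≡ 681 (mod 817)
816 = 512 + 256 + 32 + 16 in binary powers of 2.
So 6^816 ≡ 681 · 479 · 423 · 522 ≡ 87 (mod 817).
Since 87 ≠ 1, base 6 is a Fermat witness: 817 is composite.

87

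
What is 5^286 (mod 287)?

5^1 ≡ 5 (mod 287)
5^2 ≡ 5^2 = 25 ≡ 25 (mod 287)
5^4 ≡ 25^2 = 625 ≡ 51 (mod 287)
5^8 ≡ 51^2 = 2601 ≡ 18 (mod 287)
5^16 ≡ 18^2 = 324 ≡ 37 (mod 287)
5^32 ≡ 37^2 = 1369 ≡ 221 (mod 287)
5^64 ≡ 221^2 = 48841 ≡ 51 (mod 287)
5^128 ≡ 51^2 = 2601 ≡ 18 (mod 287)
5^256 ≡ 18^2 = 324 ≡ 37 (mod 287)
286 = 256 + 16 + 8 + 4 + 2 in binary powers of 2.
So 5^286 ≡ 37 · 37 · 18 · 51 · 25 ≡ 86 (mod 287).
Since 86 ≠ 1, base 5 is a Fermat witness: 287 is composite.

86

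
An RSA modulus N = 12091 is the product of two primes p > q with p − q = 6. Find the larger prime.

113

Since p = q + 6, we have 12091 = q(q + 6), so q² + 6q − 12091 = 0.
Discriminant: 6² + 4·12091 = 36 + 48364 = 48400; √48400 = 220.
q = (−6 + 220)/2 = 107, and p = q + 6 = 113.
Check: 107 · 113 = 12091.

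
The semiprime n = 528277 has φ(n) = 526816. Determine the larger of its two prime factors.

φ(n) = (p−1)(q−1) = n − (p+q) + 1, so p + q = 528277 − 526816 + 1 = 1462.
p and q are the roots of t² − 1462t + 528277 = 0.
Discriminant: 1462² − 4·528277 = 2137444 − 2113108 = 24336; √24336 = 156.
q = (1462 − 156)/2 = 653, p = (1462 + 156)/2 = 809.
Check: 653 · 809 = 528277.

809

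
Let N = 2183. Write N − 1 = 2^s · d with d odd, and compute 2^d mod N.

642

2183 − 1 = 2182 = 2^1 · 1091, so d = 1091.
2^1 ≡ 2 (mod 2183)
2^2 ≡ 2^2 = 4 ≡ 4 (mod 2183)
2^4 ≡ 4^2 = 16 ≡ 16 (mod 2183)
2^8 ≡ 16^2 = 256 ≡ 256 (mod 2183)
2^16 ≡ 256^2 = 65536 ≡ 46 (mod 2183)
2^32 ≡ 46^2 = 2116 ≡ 2116 (mod 2183)
2^64 ≡ 2116^2 = 4477456 ≡ 123 (mod 2183)
2^128 ≡ 123^2 = 15129 ≡ 2031 (mod 2183)
2^256 ≡ 2031^2 = 4124961 ≡ 1274 (mod 2183)
2^512 ≡ 1274^2 = 1623076 ≡ 1107 (mod 2183)
2^1024 ≡ 1107^2 = 1225449 ≡ 786 (mod 2183)
1091 = 1024 + 64 + 2 + 1 in binary powers of 2.
So 2^1091 ≡ 786 · 123 · 4 · 2 ≡ 642 (mod 2183).
Squaring chain: 642; never reaches −1, so base 2 is a Miller–Rabin witness that 2183 is composite.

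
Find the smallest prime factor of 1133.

11

1133 is odd.
Digit sum 8, not divisible by 3.
Ends in 3: not divisible by 5.
7: 1133 = 7·161 + 6
11: 1133 = 11·103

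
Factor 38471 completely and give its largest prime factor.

73

38471 = 17 · 2263
2263 = 31 · 73
73 is prime.
So 38471 = 17 · 31 · 73; the largest prime factor is 73.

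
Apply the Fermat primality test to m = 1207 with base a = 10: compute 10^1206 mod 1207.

1080

10^1 ≡ 10 (mod 1207)
10^2 ≡ 10^2 = 100 ≡ 100 (mod 1207)
10^4 ≡ 100^2 = 10000 ≡ 344 (mod 1207)
10^8 ≡ 344^2 = 118336 ≡ 50 (mod 1207)
10^16 ≡ 50^2 = 2500 ≡ 86 (mod 1207)
10^32 ≡ 86^2 = 7396 ≡ 154 (mod 1207)
10^64 ≡ 154^2 = 23716 ≡ 783 (mod 1207)
10^128 ≡ 783^2 = 613089 ≡ 1140 (mod 1207)
10^256 ≡ 1140^2 = 1299600 ≡ 868 (mod 1207)
10^512 ≡ 868^2 = 753424 ≡ 256 (mod 1207)
10^1024 ≡ 256^2 = 65536 ≡ 358 (mod 1207)
1206 = 1024 + 128 + 32 + 16 + 4 + 2 in binary powers of 2.
So 10^1206 ≡ 358 · 1140 · 154 · 86 · 344 · 100 ≡ 1080 (mod 1207).
Since 1080 ≠ 1, base 10 is a Fermat witness: 1207 is composite.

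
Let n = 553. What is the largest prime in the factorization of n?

79

553 = 7 · 79
79 is prime.
So 553 = 7 · 79; the largest prime factor is 79.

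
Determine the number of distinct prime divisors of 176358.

176358 = 2 · 88179
88179 = 3 · 29393
29393 = 7 · 4199
4199 = 13 · 323
323 = 17 · 19
176358 = 2 · 3 · 7 · 13 · 17 · 19, which has 6 distinct prime factors.

6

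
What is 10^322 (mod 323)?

10^1 ≡ 10 (mod 323)
10^2 ≡ 10^2 = 100 ≡ 100 (mod 323)
10^4 ≡ 100^2 = 10000 ≡ 310 (mod 323)
10^8 ≡ 310^2 = 96100 ≡ 169 (mod 323)
10^16 ≡ 169^2 = 28561 ≡ 137 (mod 323)
10^32 ≡ 137^2 = 18769 ≡ 35 (mod 323)
10^64 ≡ 35^2 = 1225 ≡ 256 (mod 323)
10^128 ≡ 256^2 = 65536 ≡ 290 (mod 323)
10^256 ≡ 290^2 = 84100 ≡ 120 (mod 323)
322 = 256 + 64 + 2 in binary powers of 2.
So 10^322 ≡ 120 · 256 · 100 ≡ 270 (mod 323).
Since 270 ≠ 1, base 10 is a Fermat witness: 323 is composite.

270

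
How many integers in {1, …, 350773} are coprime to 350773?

Factor: 350773 = 23 · 101 · 151.
φ(350773) = (23−1) · (101−1) · (151−1) = 22 · 100 · 150 = 330000.

330000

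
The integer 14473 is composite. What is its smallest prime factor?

14473 is odd.
Digit sum 19, not divisible by 3.
Ends in 3: not divisible by 5.
7: 14473 = 7·2067 + 4
11: 14473 = 11·1315 + 8
13: 14473 = 13·1113 + 4
17: 14473 = 17·851 + 6
19: 14473 = 19·761 + 14
23: 14473 = 23·629 + 6
29: 14473 = 29·499 + 2
31: 14473 = 31·466 + 27
37: 14473 = 37·391 + 6
41: 14473 = 41·353

41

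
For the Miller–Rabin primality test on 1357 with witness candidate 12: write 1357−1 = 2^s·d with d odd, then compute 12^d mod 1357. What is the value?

1357 − 1 = 1356 = 2^2 · 339, so d = 339.
12^1 ≡ 12 (mod 1357)
12^2 ≡ 12^2 = 144 ≡ 144 (mod 1357)
12^4 ≡ 144^2 = 20736 ≡ 381 (mod 1357)
12^8 ≡ 381^2 = 145161 ≡ 1319 (mod 1357)
12^16 ≡ 1319^2 = 1739761 ≡ 87 (mod 1357)
12^32 ≡ 87^2 = 7569 ≡ 784 (mod 1357)
12^64 ≡ 784^2 = 614656 ≡ 1292 (mod 1357)
12^128 ≡ 1292^2 = 1669264 ≡ 154 (mod 1357)
12^256 ≡ 154^2 = 23716 ≡ 647 (mod 1357)
339 = 256 + 64 + 16 + 2 + 1 in binary powers of 2.
So 12^339 ≡ 647 · 1292 · 87 · 144 · 12 ≡ 579 (mod 1357).
Squaring chain: 579 → 62; never reaches −1, so base 12 is a Miller–Rabin witness that 1357 is composite.

579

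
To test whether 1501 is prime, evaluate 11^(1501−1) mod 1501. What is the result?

495

11^1 ≡ 11 (mod 1501)
11^2 ≡ 11^2 = 121 ≡ 121 (mod 1501)
11^4 ≡ 121^2 = 14641 ≡ 1132 (mod 1501)
11^8 ≡ 1132^2 = 1281424 ≡ 1071 (mod 1501)
11^16 ≡ 1071^2 = 1147041 ≡ 277 (mod 1501)
11^32 ≡ 277^2 = 76729 ≡ 178 (mod 1501)
11^64 ≡ 178^2 = 31684 ≡ 163 (mod 1501)
11^128 ≡ 163^2 = 26569 ≡ 1052 (mod 1501)
11^256 ≡ 1052^2 = 1106704 ≡ 467 (mod 1501)
11^512 ≡ 467^2 = 218089 ≡ 444 (mod 1501)
11^1024 ≡ 444^2 = 197136 ≡ 505 (mod 1501)
1500 = 1024 + 256 + 128 + 64 + 16 + 8 + 4 in binary powers of 2.
So 11^1500 ≡ 505 · 467 · 1052 · 163 · 277 · 1071 · 1132 ≡ 495 (mod 1501).
Since 495 ≠ 1, base 11 is a Fermat witness: 1501 is composite.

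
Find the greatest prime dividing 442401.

442401 = 3 · 147467
147467 = 31 · 4757
4757 = 67 · 71
71 is prime.
So 442401 = 3 · 31 · 67 · 71; the largest prime factor is 71.

71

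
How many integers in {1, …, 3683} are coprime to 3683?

Factor: 3683 = 29 · 127.
φ(3683) = (29−1) · (127−1) = 28 · 126 = 3528.

3528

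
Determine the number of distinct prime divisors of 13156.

13156 = 2^2 · 3289
3289 = 11 · 299
299 = 13 · 23
13156 = 2^2 · 11 · 13 · 23, which has 4 distinct prime factors.

4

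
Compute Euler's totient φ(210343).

Factor: 210343 = 7 · 151 · 199.
φ(210343) = (7−1) · (151−1) · (199−1) = 6 · 150 · 198 = 178200.

178200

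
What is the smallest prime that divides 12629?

73

12629 is odd.
Digit sum 20, not divisible by 3.
Ends in 9: not divisible by 5.
7: 12629 = 7·1804 + 1
11: 12629 = 11·1148 + 1
13: 12629 = 13·971 + 6
17: 12629 = 17·742 + 15
19: 12629 = 19·664 + 13
23: 12629 = 23·549 + 2
29: 12629 = 29·435 + 14
31: 12629 = 31·407 + 12
37: 12629 = 37·341 + 12
41: 12629 = 41·308 + 1
43: 12629 = 43·293 + 30
47: 12629 = 47·268 + 33
53: 12629 = 53·238 + 15
59: 12629 = 59·214 + 3
61: 12629 = 61·207 + 2
67: 12629 = 67·188 + 33
71: 12629 = 71·177 + 62
73: 12629 = 73·173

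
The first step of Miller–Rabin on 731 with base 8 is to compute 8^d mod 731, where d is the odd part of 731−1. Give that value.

731 − 1 = 730 = 2^1 · 365, so d = 365.
8^1 ≡ 8 (mod 731)
8^2 ≡ 8^2 = 64 ≡ 64 (mod 731)
8^4 ≡ 64^2 = 4096 ≡ 441 (mod 731)
8^8 ≡ 441^2 = 194481 ≡ 35 (mod 731)
8^16 ≡ 35^2 = 1225 ≡ 494 (mod 731)
8^32 ≡ 494^2 = 244036 ≡ 613 (mod 731)
8^64 ≡ 613^2 = 375769 ≡ 35 (mod 731)
8^128 ≡ 35^2 = 1225 ≡ 494 (mod 731)
8^256 ≡ 494^2 = 244036 ≡ 613 (mod 731)
365 = 256 + 64 + 32 + 8 + 4 + 1 in binary powers of 2.
So 8^365 ≡ 613 · 35 · 613 · 35 · 441 · 8 ≡ 94 (mod 731).
Squaring chain: 94; never reaches −1, so base 8 is a Miller–Rabin witness that 731 is composite.

94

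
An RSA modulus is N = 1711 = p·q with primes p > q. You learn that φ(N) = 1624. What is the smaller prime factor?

29

φ(n) = (p−1)(q−1) = n − (p+q) + 1, so p + q = 1711 − 1624 + 1 = 88.
p and q are the roots of t² − 88t + 1711 = 0.
Discriminant: 88² − 4·1711 = 7744 − 6844 = 900; √900 = 30.
q = (88 − 30)/2 = 29, p = (88 + 30)/2 = 59.
Check: 29 · 59 = 1711.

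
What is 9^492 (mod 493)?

9^1 ≡ 9 (mod 493)
9^2 ≡ 9^2 = 81 ≡ 81 (mod 493)
9^4 ≡ 81^2 = 6561 ≡ 152 (mod 493)
9^8 ≡ 152^2 = 23104 ≡ 426 (mod 493)
9^16 ≡ 426^2 = 181476 ≡ 52 (mod 493)
9^32 ≡ 52^2 = 2704 ≡ 239 (mod 493)
9^64 ≡ 239^2 = 57121 ≡ 426 (mod 493)
9^128 ≡ 426^2 = 181476 ≡ 52 (mod 493)
9^256 ≡ 52^2 = 2704 ≡ 239 (mod 493)
492 = 256 + 128 + 64 + 32 + 8 + 4 in binary powers of 2.
So 9^492 ≡ 239 · 52 · 426 · 239 · 426 · 152 ≡ 458 (mod 493).
Since 458 ≠ 1, base 9 is a Fermat witness: 493 is composite.

458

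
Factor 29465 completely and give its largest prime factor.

83

29465 = 5 · 5893
5893 = 71 · 83
83 is prime.
So 29465 = 5 · 71 · 83; the largest prime factor is 83.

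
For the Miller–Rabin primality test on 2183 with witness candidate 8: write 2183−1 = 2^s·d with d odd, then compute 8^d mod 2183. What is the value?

1309

2183 − 1 = 2182 = 2^1 · 1091, so d = 1091.
8^1 ≡ 8 (mod 2183)
8^2 ≡ 8^2 = 64 ≡ 64 (mod 2183)
8^4 ≡ 64^2 = 4096 ≡ 1913 (mod 2183)
8^8 ≡ 1913^2 = 3659569 ≡ 861 (mod 2183)
8^16 ≡ 861^2 = 741321 ≡ 1284 (mod 2183)
8^32 ≡ 1284^2 = 1648656 ≡ 491 (mod 2183)
8^64 ≡ 491^2 = 241081 ≡ 951 (mod 2183)
8^128 ≡ 951^2 = 904401 ≡ 639 (mod 2183)
8^256 ≡ 639^2 = 408321 ≡ 100 (mod 2183)
8^512 ≡ 100^2 = 10000 ≡ 1268 (mod 2183)
8^1024 ≡ 1268^2 = 1607824 ≡ 1136 (mod 2183)
1091 = 1024 + 64 + 2 + 1 in binary powers of 2.
So 8^1091 ≡ 1136 · 951 · 64 · 8 ≡ 1309 (mod 2183).
Squaring chain: 1309; never reaches −1, so base 8 is a Miller–Rabin witness that 2183 is composite.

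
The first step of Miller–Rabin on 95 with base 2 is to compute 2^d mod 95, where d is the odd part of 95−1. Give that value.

95 − 1 = 94 = 2^1 · 47, so d = 47.
2^1 ≡ 2 (mod 95)
2^2 ≡ 2^2 = 4 ≡ 4 (mod 95)
2^4 ≡ 4^2 = 16 ≡ 16 (mod 95)
2^8 ≡ 16^2 = 256 ≡ 66 (mod 95)
2^16 ≡ 66^2 = 4356 ≡ 81 (mod 95)
2^32 ≡ 81^2 = 6561 ≡ 6 (mod 95)
47 = 32 + 8 + 4 + 2 + 1 in binary powers of 2.
So 2^47 ≡ 6 · 66 · 16 · 4 · 2 ≡ 53 (mod 95).
Squaring chain: 53; never reaches −1, so base 2 is a Miller–Rabin witness that 95 is composite.

53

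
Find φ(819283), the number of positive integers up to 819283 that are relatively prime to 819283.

Factor: 819283 = 23 · 179 · 199.
φ(819283) = (23−1) · (179−1) · (199−1) = 22 · 178 · 198 = 775368.

775368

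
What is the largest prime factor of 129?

43

129 = 3 · 43
43 is prime.
So 129 = 3 · 43; the largest prime factor is 43.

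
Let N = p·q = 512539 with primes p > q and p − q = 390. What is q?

Since p = q + 390, we have 512539 = q(q + 390), so q² + 390q − 512539 = 0.
Discriminant: 390² + 4·512539 = 152100 + 2050156 = 2202256; √2202256 = 1484.
q = (−390 + 1484)/2 = 547, and p = q + 390 = 937.
Check: 547 · 937 = 512539.

547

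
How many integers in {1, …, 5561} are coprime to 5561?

5412

Factor: 5561 = 67 · 83.
φ(5561) = (67−1) · (83−1) = 66 · 82 = 5412.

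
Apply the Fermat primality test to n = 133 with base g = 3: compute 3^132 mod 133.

64

3^1 ≡ 3 (mod 133)
3^2 ≡ 3^2 = 9 ≡ 9 (mod 133)
3^4 ≡ 9^2 = 81 ≡ 81 (mod 133)
3^8 ≡ 81^2 = 6561 ≡ 44 (mod 133)
3^16 ≡ 44^2 = 1936 ≡ 74 (mod 133)
3^32 ≡ 74^2 = 5476 ≡ 23 (mod 133)
3^64 ≡ 23^2 = 529 ≡ 130 (mod 133)
3^128 ≡ 130^2 = 16900 ≡ 9 (mod 133)
132 = 128 + 4 in binary powers of 2.
So 3^132 ≡ 9 · 81 ≡ 64 (mod 133).
Since 64 ≠ 1, base 3 is a Fermat witness: 133 is composite.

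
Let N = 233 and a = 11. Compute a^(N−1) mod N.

11^1 ≡ 11 (mod 233)
11^2 ≡ 11^2 = 121 ≡ 121 (mod 233)
11^4 ≡ 121^2 = 14641 ≡ 195 (mod 233)
11^8 ≡ 195^2 = 38025 ≡ 46 (mod 233)
11^16 ≡ 46^2 = 2116 ≡ 19 (mod 233)
11^32 ≡ 19^2 = 361 ≡ 128 (mod 233)
11^64 ≡ 128^2 = 16384 ≡ 74 (mod 233)
11^128 ≡ 74^2 = 5476 ≡ 117 (mod 233)
232 = 128 + 64 + 32 + 8 in binary powers of 2.
So 11^232 ≡ 117 · 74 · 128 · 46 ≡ 1 (mod 233).
Since the result is 1, base 11 gives no evidence that 233 is composite.

1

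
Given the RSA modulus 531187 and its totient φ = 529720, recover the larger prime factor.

821

φ(n) = (p−1)(q−1) = n − (p+q) + 1, so p + q = 531187 − 529720 + 1 = 1468.
p and q are the roots of t² − 1468t + 531187 = 0.
Discriminant: 1468² − 4·531187 = 2155024 − 2124748 = 30276; √30276 = 174.
q = (1468 − 174)/2 = 647, p = (1468 + 174)/2 = 821.
Check: 647 · 821 = 531187.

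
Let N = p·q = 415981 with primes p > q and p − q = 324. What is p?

Since p = q + 324, we have 415981 = q(q + 324), so q² + 324q − 415981 = 0.
Discriminant: 324² + 4·415981 = 104976 + 1663924 = 1768900; √1768900 = 1330.
q = (−324 + 1330)/2 = 503, and p = q + 324 = 827.
Check: 503 · 827 = 415981.

827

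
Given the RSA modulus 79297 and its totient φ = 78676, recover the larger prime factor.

φ(n) = (p−1)(q−1) = n − (p+q) + 1, so p + q = 79297 − 78676 + 1 = 622.
p and q are the roots of t² − 622t + 79297 = 0.
Discriminant: 622² − 4·79297 = 386884 − 317188 = 69696; √69696 = 264.
q = (622 − 264)/2 = 179, p = (622 + 264)/2 = 443.
Check: 179 · 443 = 79297.

443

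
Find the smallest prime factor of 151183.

19

151183 is odd.
Digit sum 19, not divisible by 3.
Ends in 3: not divisible by 5.
7: 151183 = 7·21597 + 4
11: 151183 = 11·13743 + 10
13: 151183 = 13·11629 + 6
17: 151183 = 17·8893 + 2
19: 151183 = 19·7957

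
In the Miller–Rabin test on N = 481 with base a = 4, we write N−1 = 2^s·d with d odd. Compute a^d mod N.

233

481 − 1 = 480 = 2^5 · 15, so d = 15.
4^1 ≡ 4 (mod 481)
4^2 ≡ 4^2 = 16 ≡ 16 (mod 481)
4^4 ≡ 16^2 = 256 ≡ 256 (mod 481)
4^8 ≡ 256^2 = 65536 ≡ 120 (mod 481)
15 = 8 + 4 + 2 + 1 in binary powers of 2.
So 4^15 ≡ 120 · 256 · 16 · 4 ≡ 233 (mod 481).
Squaring chain: 233 → 417 → 248 → 417 → 248; never reaches −1, so base 4 is a Miller–Rabin witness that 481 is composite.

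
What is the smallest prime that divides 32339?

73

32339 is odd.
Digit sum 20, not divisible by 3.
Ends in 9: not divisible by 5.
7: 32339 = 7·4619 + 6
11: 32339 = 11·2939 + 10
13: 32339 = 13·2487 + 8
17: 32339 = 17·1902 + 5
19: 32339 = 19·1702 + 1
23: 32339 = 23·1406 + 1
29: 32339 = 29·1115 + 4
31: 32339 = 31·1043 + 6
37: 32339 = 37·874 + 1
41: 32339 = 41·788 + 31
43: 32339 = 43·752 + 3
47: 32339 = 47·688 + 3
53: 32339 = 53·610 + 9
59: 32339 = 59·548 + 7
61: 32339 = 61·530 + 9
67: 32339 = 67·482 + 45
71: 32339 = 71·455 + 34
73: 32339 = 73·443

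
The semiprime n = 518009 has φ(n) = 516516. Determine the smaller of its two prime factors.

φ(n) = (p−1)(q−1) = n − (p+q) + 1, so p + q = 518009 − 516516 + 1 = 1494.
p and q are the roots of t² − 1494t + 518009 = 0.
Discriminant: 1494² − 4·518009 = 2232036 − 2072036 = 160000; √160000 = 400.
q = (1494 − 400)/2 = 547, p = (1494 + 400)/2 = 947.
Check: 547 · 947 = 518009.

547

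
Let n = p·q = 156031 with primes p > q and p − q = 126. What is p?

463

Since p = q + 126, we have 156031 = q(q + 126), so q² + 126q − 156031 = 0.
Discriminant: 126² + 4·156031 = 15876 + 624124 = 640000; √640000 = 800.
q = (−126 + 800)/2 = 337, and p = q + 126 = 463.
Check: 337 · 463 = 156031.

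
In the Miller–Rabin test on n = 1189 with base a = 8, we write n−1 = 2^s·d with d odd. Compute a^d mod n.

1189 − 1 = 1188 = 2^2 · 297, so d = 297.
8^1 ≡ 8 (mod 1189)
8^2 ≡ 8^2 = 64 ≡ 64 (mod 1189)
8^4 ≡ 64^2 = 4096 ≡ 529 (mod 1189)
8^8 ≡ 529^2 = 279841 ≡ 426 (mod 1189)
8^16 ≡ 426^2 = 181476 ≡ 748 (mod 1189)
8^32 ≡ 748^2 = 559504 ≡ 674 (mod 1189)
8^64 ≡ 674^2 = 454276 ≡ 78 (mod 1189)
8^128 ≡ 78^2 = 6084 ≡ 139 (mod 1189)
8^256 ≡ 139^2 = 19321 ≡ 297 (mod 1189)
297 = 256 + 32 + 8 + 1 in binary powers of 2.
So 8^297 ≡ 297 · 674 · 426 · 8 ≡ 39 (mod 1189).
Squaring chain: 39 → 332; never reaches −1, so base 8 is a Miller–Rabin witness that 1189 is composite.

39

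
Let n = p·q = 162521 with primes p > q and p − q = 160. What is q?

331

Since p = q + 160, we have 162521 = q(q + 160), so q² + 160q − 162521 = 0.
Discriminant: 160² + 4·162521 = 25600 + 650084 = 675684; √675684 = 822.
q = (−160 + 822)/2 = 331, and p = q + 160 = 491.
Check: 331 · 491 = 162521.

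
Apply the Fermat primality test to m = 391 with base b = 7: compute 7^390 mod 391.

7^1 ≡ 7 (mod 391)
7^2 ≡ 7^2 = 49 ≡ 49 (mod 391)
7^4 ≡ 49^2 = 2401 ≡ 55 (mod 391)
7^8 ≡ 55^2 = 3025 ≡ 288 (mod 391)
7^16 ≡ 288^2 = 82944 ≡ 52 (mod 391)
7^32 ≡ 52^2 = 2704 ≡ 358 (mod 391)
7^64 ≡ 358^2 = 128164 ≡ 307 (mod 391)
7^128 ≡ 307^2 = 94249 ≡ 18 (mod 391)
7^256 ≡ 18^2 = 324 ≡ 324 (mod 391)
390 = 256 + 128 + 4 + 2 in binary powers of 2.
So 7^390 ≡ 324 · 18 · 55 · 49 ≡ 213 (mod 391).
Since 213 ≠ 1, base 7 is a Fermat witness: 391 is composite.

213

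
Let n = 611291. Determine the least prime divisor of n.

29

611291 is odd.
Digit sum 20, not divisible by 3.
Ends in 1: not divisible by 5.
7: 611291 = 7·87327 + 2
11: 611291 = 11·55571 + 10
13: 611291 = 13·47022 + 5
17: 611291 = 17·35958 + 5
19: 611291 = 19·32173 + 4
23: 611291 = 23·26577 + 20
29: 611291 = 29·21079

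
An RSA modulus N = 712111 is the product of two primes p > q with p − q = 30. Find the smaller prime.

829

Since p = q + 30, we have 712111 = q(q + 30), so q² + 30q − 712111 = 0.
Discriminant: 30² + 4·712111 = 900 + 2848444 = 2849344; √2849344 = 1688.
q = (−30 + 1688)/2 = 829, and p = q + 30 = 859.
Check: 829 · 859 = 712111.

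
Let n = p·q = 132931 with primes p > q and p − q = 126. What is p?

433

Since p = q + 126, we have 132931 = q(q + 126), so q² + 126q − 132931 = 0.
Discriminant: 126² + 4·132931 = 15876 + 531724 = 547600; √547600 = 740.
q = (−126 + 740)/2 = 307, and p = q + 126 = 433.
Check: 307 · 433 = 132931.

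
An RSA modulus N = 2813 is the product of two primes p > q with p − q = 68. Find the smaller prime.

Since p = q + 68, we have 2813 = q(q + 68), so q² + 68q − 2813 = 0.
Discriminant: 68² + 4·2813 = 4624 + 11252 = 15876; √15876 = 126.
q = (−68 + 126)/2 = 29, and p = q + 68 = 97.
Check: 29 · 97 = 2813.

29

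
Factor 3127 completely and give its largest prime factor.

3127 = 53 · 59
59 is prime.
So 3127 = 53 · 59; the largest prime factor is 59.

59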